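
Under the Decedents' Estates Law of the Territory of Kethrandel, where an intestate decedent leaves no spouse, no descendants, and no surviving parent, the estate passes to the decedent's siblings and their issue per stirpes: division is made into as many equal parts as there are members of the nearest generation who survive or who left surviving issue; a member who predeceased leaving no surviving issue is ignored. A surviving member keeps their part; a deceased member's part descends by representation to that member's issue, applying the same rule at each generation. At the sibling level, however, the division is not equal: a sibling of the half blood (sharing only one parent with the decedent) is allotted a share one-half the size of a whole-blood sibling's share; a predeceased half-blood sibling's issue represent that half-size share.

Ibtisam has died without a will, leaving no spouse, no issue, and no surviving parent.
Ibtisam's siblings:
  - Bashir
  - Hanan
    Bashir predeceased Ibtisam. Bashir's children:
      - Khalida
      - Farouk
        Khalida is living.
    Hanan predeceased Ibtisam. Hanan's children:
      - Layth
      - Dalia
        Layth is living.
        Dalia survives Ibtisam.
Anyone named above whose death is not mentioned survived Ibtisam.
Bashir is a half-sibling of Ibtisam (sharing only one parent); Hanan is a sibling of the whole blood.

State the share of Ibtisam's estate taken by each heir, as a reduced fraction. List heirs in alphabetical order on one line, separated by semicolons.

No spouse, descendants, or parent survives, so the estate passes to Ibtisam's siblings per stirpes.
Half-blood siblings count for one-half the weight of whole-blood siblings at the initial division.
Dividing 1 in proportion to weights (total weight 3/2): Bashir (weight 1/2) → 1/3; Hanan (weight 1) → 2/3.
Bashir predeceased; the 1/3 allotted to Bashir's branch passes to Bashir's issue by representation.
The 1/3 is divided into 2 equal shares of 1/6 among Khalida, Farouk.
Khalida is living and takes 1/6.
Farouk is living and takes 1/6.
Hanan predeceased; the 2/3 allotted to Hanan's branch passes to Hanan's issue by representation.
The 2/3 is divided into 2 equal shares of 1/3 among Layth, Dalia.
Layth is living and takes 1/3.
Dalia is living and takes 1/3.

Dalia 1/3; Farouk 1/6; Khalida 1/6; Layth 1/3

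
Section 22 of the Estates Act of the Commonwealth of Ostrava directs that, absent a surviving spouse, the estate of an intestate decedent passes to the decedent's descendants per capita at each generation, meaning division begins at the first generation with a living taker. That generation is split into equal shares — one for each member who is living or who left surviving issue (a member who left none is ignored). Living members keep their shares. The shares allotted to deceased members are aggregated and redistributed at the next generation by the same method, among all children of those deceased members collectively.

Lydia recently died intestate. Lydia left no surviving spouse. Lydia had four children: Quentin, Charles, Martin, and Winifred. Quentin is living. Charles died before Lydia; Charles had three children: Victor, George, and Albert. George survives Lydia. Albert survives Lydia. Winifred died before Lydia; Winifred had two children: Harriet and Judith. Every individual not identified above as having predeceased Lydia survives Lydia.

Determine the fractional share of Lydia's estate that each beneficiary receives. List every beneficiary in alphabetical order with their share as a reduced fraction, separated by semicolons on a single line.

Albert 1/10; George 1/10; Harriet 1/10; Judith 1/10; Martin 1/4; Quentin 1/4; Victor 1/10

There is no surviving spouse, so the entire estate passes to Lydia's descendants per capita at each generation.
At generation 1 (Quentin, Charles, Martin, Winifred) there are 4 shares of (1)/4 = 1/4 each.
Living: Quentin and Martin — each takes 1/4.
Deceased: Charles and Winifred. Their combined 1/2 is pooled and carried to generation 2.
At generation 2 (Victor, George, Albert, Harriet, Judith) there are 5 shares of (1/2)/5 = 1/10 each.
Living: Victor, George, Albert, Harriet, and Judith — each takes 1/10.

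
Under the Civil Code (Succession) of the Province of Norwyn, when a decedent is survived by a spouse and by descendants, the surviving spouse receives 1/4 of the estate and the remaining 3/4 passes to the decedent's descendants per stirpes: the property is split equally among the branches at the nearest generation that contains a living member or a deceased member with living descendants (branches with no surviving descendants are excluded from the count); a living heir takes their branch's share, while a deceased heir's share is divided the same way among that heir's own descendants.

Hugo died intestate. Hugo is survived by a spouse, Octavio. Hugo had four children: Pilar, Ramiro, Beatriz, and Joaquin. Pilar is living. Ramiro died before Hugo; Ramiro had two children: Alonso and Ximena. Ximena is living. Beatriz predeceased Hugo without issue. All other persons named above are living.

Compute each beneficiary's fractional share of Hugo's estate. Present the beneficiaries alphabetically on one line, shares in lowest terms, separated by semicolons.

Octavio, as surviving spouse, takes 1/4.
The remaining 3/4 passes to Hugo's descendants per stirpes.
Beatriz left no surviving issue, so that branch lapses and is disregarded.
The 3/4 is divided into 3 equal shares of 1/4 among Pilar, Ramiro, Joaquin.
Pilar is living and takes 1/4.
Ramiro predeceased; the 1/4 allotted to Ramiro's branch passes to Ramiro's issue by representation.
The 1/4 is divided into 2 equal shares of 1/8 among Alonso, Ximena.
Alonso is living and takes 1/8.
Ximena is living and takes 1/8.
Joaquin is living and takes 1/4.

Alonso 1/8; Joaquin 1/4; Octavio 1/4; Pilar 1/4; Ximena 1/8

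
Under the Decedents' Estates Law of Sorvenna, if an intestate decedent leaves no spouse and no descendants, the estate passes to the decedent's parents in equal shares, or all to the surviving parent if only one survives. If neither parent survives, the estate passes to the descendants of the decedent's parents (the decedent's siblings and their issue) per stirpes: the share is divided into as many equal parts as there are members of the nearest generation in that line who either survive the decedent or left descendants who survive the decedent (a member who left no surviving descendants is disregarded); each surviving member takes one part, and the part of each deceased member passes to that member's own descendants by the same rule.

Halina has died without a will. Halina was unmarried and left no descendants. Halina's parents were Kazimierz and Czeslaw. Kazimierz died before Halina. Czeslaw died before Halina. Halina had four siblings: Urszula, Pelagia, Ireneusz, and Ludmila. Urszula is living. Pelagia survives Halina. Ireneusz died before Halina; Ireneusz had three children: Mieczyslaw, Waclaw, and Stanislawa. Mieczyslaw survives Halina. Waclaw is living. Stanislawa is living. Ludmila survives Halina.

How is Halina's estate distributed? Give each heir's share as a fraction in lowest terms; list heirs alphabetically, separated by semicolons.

Ludmila 1/4; Mieczyslaw 1/12; Pelagia 1/4; Stanislawa 1/12; Urszula 1/4; Waclaw 1/12

Neither parent survives and there are no descendants, so the estate passes to Halina's siblings and their issue per stirpes.
The estate is divided into 4 equal shares of 1/4 among Urszula, Pelagia, Ireneusz, Ludmila.
Urszula is living and takes 1/4.
Pelagia is living and takes 1/4.
Ireneusz predeceased; the 1/4 allotted to Ireneusz's branch passes to Ireneusz's issue by representation.
The 1/4 is divided into 3 equal shares of 1/12 among Mieczyslaw, Waclaw, Stanislawa.
Mieczyslaw is living and takes 1/12.
Waclaw is living and takes 1/12.
Stanislawa is living and takes 1/12.
Ludmila is living and takes 1/4.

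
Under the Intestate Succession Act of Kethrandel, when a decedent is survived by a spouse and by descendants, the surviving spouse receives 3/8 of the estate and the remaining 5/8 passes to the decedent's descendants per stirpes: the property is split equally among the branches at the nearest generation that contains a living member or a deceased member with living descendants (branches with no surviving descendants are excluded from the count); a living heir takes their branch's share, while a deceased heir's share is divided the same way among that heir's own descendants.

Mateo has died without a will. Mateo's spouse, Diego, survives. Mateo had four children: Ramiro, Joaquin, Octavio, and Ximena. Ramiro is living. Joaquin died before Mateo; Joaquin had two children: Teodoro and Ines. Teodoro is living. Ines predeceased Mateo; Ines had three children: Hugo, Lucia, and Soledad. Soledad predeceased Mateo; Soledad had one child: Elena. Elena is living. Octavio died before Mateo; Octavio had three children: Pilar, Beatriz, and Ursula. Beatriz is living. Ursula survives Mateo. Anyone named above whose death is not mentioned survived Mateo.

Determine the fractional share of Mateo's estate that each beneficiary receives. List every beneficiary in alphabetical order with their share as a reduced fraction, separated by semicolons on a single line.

Beatriz 5/96; Diego 3/8; Elena 5/192; Hugo 5/192; Lucia 5/192; Pilar 5/96; Ramiro 5/32; Teodoro 5/64; Ursula 5/96; Ximena 5/32

Diego, as surviving spouse, takes 3/8.
The remaining 5/8 passes to Mateo's descendants per stirpes.
The 5/8 is divided into 4 equal shares of 5/32 among Ramiro, Joaquin, Octavio, Ximena.
Ramiro is living and takes 5/32.
Joaquin predeceased; the 5/32 allotted to Joaquin's branch passes to Joaquin's issue by representation.
The 5/32 is divided into 2 equal shares of 5/64 among Teodoro, Ines.
Teodoro is living and takes 5/64.
Ines predeceased; the 5/64 allotted to Ines's branch passes to Ines's issue by representation.
The 5/64 is divided into 3 equal shares of 5/192 among Hugo, Lucia, Soledad.
Hugo is living and takes 5/192.
Lucia is living and takes 5/192.
Soledad predeceased; the 5/192 allotted to Soledad's branch passes to Soledad's issue by representation.
Elena is the sole taker at this level and receives the full 5/192.
Octavio predeceased; the 5/32 allotted to Octavio's branch passes to Octavio's issue by representation.
The 5/32 is divided into 3 equal shares of 5/96 among Pilar, Beatriz, Ursula.
Pilar is living and takes 5/96.
Beatriz is living and takes 5/96.
Ursula is living and takes 5/96.
Ximena is living and takes 5/32.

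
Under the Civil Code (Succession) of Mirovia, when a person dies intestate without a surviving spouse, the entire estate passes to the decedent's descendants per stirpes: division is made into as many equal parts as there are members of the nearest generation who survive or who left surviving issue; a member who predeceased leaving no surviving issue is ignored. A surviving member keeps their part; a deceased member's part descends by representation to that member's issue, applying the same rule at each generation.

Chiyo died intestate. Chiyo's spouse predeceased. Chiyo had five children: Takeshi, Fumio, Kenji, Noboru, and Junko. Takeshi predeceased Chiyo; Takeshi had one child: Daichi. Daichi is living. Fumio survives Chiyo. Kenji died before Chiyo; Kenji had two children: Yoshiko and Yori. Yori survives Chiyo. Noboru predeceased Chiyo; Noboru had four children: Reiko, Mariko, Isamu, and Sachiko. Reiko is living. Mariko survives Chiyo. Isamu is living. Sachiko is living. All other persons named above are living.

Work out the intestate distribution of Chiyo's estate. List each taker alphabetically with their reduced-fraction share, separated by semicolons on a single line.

There is no surviving spouse, so the entire estate passes to Chiyo's descendants per stirpes.
The estate is divided into 5 equal shares of 1/5 among Takeshi, Fumio, Kenji, Noboru, Junko.
Takeshi predeceased; the 1/5 allotted to Takeshi's branch passes to Takeshi's issue by representation.
Daichi is the sole taker at this level and receives the full 1/5.
Fumio is living and takes 1/5.
Kenji predeceased; the 1/5 allotted to Kenji's branch passes to Kenji's issue by representation.
The 1/5 is divided into 2 equal shares of 1/10 among Yoshiko, Yori.
Yoshiko is living and takes 1/10.
Yori is living and takes 1/10.
Noboru predeceased; the 1/5 allotted to Noboru's branch passes to Noboru's issue by representation.
The 1/5 is divided into 4 equal shares of 1/20 among Reiko, Mariko, Isamu, Sachiko.
Reiko is living and takes 1/20.
Mariko is living and takes 1/20.
Isamu is living and takes 1/20.
Sachiko is living and takes 1/20.
Junko is living and takes 1/5.

Daichi 1/5; Fumio 1/5; Isamu 1/20; Junko 1/5; Mariko 1/20; Reiko 1/20; Sachiko 1/20; Yori 1/10; Yoshiko 1/10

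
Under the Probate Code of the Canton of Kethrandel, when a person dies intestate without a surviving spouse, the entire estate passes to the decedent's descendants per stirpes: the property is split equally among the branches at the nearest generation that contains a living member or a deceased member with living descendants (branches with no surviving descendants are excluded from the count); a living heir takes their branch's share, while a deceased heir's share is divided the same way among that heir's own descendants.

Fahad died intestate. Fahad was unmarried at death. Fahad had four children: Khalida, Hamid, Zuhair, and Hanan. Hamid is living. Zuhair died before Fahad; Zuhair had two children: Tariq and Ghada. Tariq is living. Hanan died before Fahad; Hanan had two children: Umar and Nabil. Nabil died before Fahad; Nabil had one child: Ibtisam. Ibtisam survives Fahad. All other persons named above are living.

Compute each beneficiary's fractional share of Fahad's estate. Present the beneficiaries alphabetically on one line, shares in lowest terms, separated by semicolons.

Ghada 1/8; Hamid 1/4; Ibtisam 1/8; Khalida 1/4; Tariq 1/8; Umar 1/8

There is no surviving spouse, so the entire estate passes to Fahad's descendants per stirpes.
The estate is divided into 4 equal shares of 1/4 among Khalida, Hamid, Zuhair, Hanan.
Khalida is living and takes 1/4.
Hamid is living and takes 1/4.
Zuhair predeceased; the 1/4 allotted to Zuhair's branch passes to Zuhair's issue by representation.
The 1/4 is divided into 2 equal shares of 1/8 among Tariq, Ghada.
Tariq is living and takes 1/8.
Ghada is living and takes 1/8.
Hanan predeceased; the 1/4 allotted to Hanan's branch passes to Hanan's issue by representation.
The 1/4 is divided into 2 equal shares of 1/8 among Umar, Nabil.
Umar is living and takes 1/8.
Nabil predeceased; the 1/8 allotted to Nabil's branch passes to Nabil's issue by representation.
Ibtisam is the sole taker at this level and receives the full 1/8.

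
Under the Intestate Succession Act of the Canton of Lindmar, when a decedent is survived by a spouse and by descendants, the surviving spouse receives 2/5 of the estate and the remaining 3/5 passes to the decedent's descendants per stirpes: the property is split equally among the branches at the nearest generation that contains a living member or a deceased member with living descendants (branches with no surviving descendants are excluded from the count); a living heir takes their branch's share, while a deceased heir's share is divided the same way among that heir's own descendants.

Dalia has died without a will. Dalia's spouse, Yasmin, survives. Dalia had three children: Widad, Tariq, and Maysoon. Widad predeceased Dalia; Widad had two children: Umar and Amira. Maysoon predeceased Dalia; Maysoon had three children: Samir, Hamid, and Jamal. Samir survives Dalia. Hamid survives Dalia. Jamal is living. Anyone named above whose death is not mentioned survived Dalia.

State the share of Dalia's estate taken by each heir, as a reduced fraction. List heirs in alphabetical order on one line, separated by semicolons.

Yasmin, as surviving spouse, takes 2/5.
The remaining 3/5 passes to Dalia's descendants per stirpes.
The 3/5 is divided into 3 equal shares of 1/5 among Widad, Tariq, Maysoon.
Widad predeceased; the 1/5 allotted to Widad's branch passes to Widad's issue by representation.
The 1/5 is divided into 2 equal shares of 1/10 among Umar, Amira.
Umar is living and takes 1/10.
Amira is living and takes 1/10.
Tariq is living and takes 1/5.
Maysoon predeceased; the 1/5 allotted to Maysoon's branch passes to Maysoon's issue by representation.
The 1/5 is divided into 3 equal shares of 1/15 among Samir, Hamid, Jamal.
Samir is living and takes 1/15.
Hamid is living and takes 1/15.
Jamal is living and takes 1/15.

Amira 1/10; Hamid 1/15; Jamal 1/15; Samir 1/15; Tariq 1/5; Umar 1/10; Yasmin 2/5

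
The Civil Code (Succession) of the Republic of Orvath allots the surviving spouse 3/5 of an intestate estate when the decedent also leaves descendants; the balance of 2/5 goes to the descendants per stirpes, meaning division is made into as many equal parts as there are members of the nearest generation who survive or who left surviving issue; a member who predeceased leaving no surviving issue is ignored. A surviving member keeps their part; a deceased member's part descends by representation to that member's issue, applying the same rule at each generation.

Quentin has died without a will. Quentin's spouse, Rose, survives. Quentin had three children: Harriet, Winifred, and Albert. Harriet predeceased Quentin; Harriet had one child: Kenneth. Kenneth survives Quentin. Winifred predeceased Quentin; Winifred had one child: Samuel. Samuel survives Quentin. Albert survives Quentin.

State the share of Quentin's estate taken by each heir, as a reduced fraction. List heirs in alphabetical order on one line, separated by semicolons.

Rose, as surviving spouse, takes 3/5.
The remaining 2/5 passes to Quentin's descendants per stirpes.
The 2/5 is divided into 3 equal shares of 2/15 among Harriet, Winifred, Albert.
Harriet predeceased; the 2/15 allotted to Harriet's branch passes to Harriet's issue by representation.
Kenneth is the sole taker at this level and receives the full 2/15.
Winifred predeceased; the 2/15 allotted to Winifred's branch passes to Winifred's issue by representation.
Samuel is the sole taker at this level and receives the full 2/15.
Albert is living and takes 2/15.

Albert 2/15; Kenneth 2/15; Rose 3/5; Samuel 2/15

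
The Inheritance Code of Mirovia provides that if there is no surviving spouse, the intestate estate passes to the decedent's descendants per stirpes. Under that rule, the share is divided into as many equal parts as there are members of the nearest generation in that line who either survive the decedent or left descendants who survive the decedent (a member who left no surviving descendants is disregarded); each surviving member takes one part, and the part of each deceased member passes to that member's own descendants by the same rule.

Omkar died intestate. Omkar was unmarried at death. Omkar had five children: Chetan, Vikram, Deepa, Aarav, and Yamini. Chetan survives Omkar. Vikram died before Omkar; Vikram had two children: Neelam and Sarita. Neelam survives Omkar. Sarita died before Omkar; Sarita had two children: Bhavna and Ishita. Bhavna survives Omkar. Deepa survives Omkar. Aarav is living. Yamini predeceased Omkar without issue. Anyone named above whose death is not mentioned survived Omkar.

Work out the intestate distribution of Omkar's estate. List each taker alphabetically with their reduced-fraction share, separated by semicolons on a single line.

There is no surviving spouse, so the entire estate passes to Omkar's descendants per stirpes.
Yamini left no surviving issue, so that branch lapses and is disregarded.
The estate is divided into 4 equal shares of 1/4 among Chetan, Vikram, Deepa, Aarav.
Chetan is living and takes 1/4.
Vikram predeceased; the 1/4 allotted to Vikram's branch passes to Vikram's issue by representation.
The 1/4 is divided into 2 equal shares of 1/8 among Neelam, Sarita.
Neelam is living and takes 1/8.
Sarita predeceased; the 1/8 allotted to Sarita's branch passes to Sarita's issue by representation.
The 1/8 is divided into 2 equal shares of 1/16 among Bhavna, Ishita.
Bhavna is living and takes 1/16.
Ishita is living and takes 1/16.
Deepa is living and takes 1/4.
Aarav is living and takes 1/4.

Aarav 1/4; Bhavna 1/16; Chetan 1/4; Deepa 1/4; Ishita 1/16; Neelam 1/8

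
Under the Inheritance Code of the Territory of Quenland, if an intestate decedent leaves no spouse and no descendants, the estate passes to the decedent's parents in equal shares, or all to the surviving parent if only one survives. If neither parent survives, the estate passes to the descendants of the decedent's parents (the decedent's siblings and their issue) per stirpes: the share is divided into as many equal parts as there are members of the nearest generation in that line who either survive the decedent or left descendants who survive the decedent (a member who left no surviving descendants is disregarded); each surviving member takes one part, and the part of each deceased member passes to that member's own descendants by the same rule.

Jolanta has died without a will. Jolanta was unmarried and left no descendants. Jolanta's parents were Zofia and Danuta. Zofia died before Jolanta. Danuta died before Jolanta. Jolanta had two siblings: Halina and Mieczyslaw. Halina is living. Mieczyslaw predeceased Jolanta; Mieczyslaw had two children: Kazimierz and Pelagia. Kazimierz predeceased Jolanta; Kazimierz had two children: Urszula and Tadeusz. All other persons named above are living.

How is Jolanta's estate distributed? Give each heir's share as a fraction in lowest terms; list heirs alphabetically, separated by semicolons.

Neither parent survives and there are no descendants, so the estate passes to Jolanta's siblings and their issue per stirpes.
The estate is divided into 2 equal shares of 1/2 among Halina, Mieczyslaw.
Halina is living and takes 1/2.
Mieczyslaw predeceased; the 1/2 allotted to Mieczyslaw's branch passes to Mieczyslaw's issue by representation.
The 1/2 is divided into 2 equal shares of 1/4 among Kazimierz, Pelagia.
Kazimierz predeceased; the 1/4 allotted to Kazimierz's branch passes to Kazimierz's issue by representation.
The 1/4 is divided into 2 equal shares of 1/8 among Urszula, Tadeusz.
Urszula is living and takes 1/8.
Tadeusz is living and takes 1/8.
Pelagia is living and takes 1/4.

Halina 1/2; Pelagia 1/4; Tadeusz 1/8; Urszula 1/8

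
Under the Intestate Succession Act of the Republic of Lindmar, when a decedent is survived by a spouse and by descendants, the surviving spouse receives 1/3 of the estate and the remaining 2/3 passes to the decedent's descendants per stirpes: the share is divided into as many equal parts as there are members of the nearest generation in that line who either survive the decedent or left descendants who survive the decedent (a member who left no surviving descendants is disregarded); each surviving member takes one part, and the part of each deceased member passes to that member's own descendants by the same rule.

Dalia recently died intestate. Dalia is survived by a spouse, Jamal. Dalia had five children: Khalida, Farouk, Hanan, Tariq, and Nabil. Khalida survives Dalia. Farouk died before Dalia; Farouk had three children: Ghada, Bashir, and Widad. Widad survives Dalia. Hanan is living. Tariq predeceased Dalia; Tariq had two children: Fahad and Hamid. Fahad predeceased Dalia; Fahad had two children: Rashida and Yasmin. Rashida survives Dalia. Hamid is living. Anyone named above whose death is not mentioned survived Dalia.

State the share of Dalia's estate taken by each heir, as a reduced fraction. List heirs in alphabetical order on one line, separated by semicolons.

Bashir 2/45; Ghada 2/45; Hamid 1/15; Hanan 2/15; Jamal 1/3; Khalida 2/15; Nabil 2/15; Rashida 1/30; Widad 2/45; Yasmin 1/30

Jamal, as surviving spouse, takes 1/3.
The remaining 2/3 passes to Dalia's descendants per stirpes.
The 2/3 is divided into 5 equal shares of 2/15 among Khalida, Farouk, Hanan, Tariq, Nabil.
Khalida is living and takes 2/15.
Farouk predeceased; the 2/15 allotted to Farouk's branch passes to Farouk's issue by representation.
The 2/15 is divided into 3 equal shares of 2/45 among Ghada, Bashir, Widad.
Ghada is living and takes 2/45.
Bashir is living and takes 2/45.
Widad is living and takes 2/45.
Hanan is living and takes 2/15.
Tariq predeceased; the 2/15 allotted to Tariq's branch passes to Tariq's issue by representation.
The 2/15 is divided into 2 equal shares of 1/15 among Fahad, Hamid.
Fahad predeceased; the 1/15 allotted to Fahad's branch passes to Fahad's issue by representation.
The 1/15 is divided into 2 equal shares of 1/30 among Rashida, Yasmin.
Rashida is living and takes 1/30.
Yasmin is living and takes 1/30.
Hamid is living and takes 1/15.
Nabil is living and takes 2/15.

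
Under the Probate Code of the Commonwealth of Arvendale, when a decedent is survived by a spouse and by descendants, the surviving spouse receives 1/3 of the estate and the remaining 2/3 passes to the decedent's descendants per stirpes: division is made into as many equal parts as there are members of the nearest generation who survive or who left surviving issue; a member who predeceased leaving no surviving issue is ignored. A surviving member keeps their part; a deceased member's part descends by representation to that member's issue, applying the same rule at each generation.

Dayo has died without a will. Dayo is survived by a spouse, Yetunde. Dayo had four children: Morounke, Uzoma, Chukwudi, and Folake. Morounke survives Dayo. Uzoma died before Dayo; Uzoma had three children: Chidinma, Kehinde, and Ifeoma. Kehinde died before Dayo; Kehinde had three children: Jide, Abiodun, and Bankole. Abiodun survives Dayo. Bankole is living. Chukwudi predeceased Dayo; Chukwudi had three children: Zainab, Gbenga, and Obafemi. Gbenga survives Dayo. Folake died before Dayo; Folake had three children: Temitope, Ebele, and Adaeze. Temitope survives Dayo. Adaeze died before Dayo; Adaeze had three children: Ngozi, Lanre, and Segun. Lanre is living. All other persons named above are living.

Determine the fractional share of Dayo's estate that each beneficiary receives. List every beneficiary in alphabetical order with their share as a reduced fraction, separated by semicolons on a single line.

Yetunde, as surviving spouse, takes 1/3.
The remaining 2/3 passes to Dayo's descendants per stirpes.
The 2/3 is divided into 4 equal shares of 1/6 among Morounke, Uzoma, Chukwudi, Folake.
Morounke is living and takes 1/6.
Uzoma predeceased; the 1/6 allotted to Uzoma's branch passes to Uzoma's issue by representation.
The 1/6 is divided into 3 equal shares of 1/18 among Chidinma, Kehinde, Ifeoma.
Chidinma is living and takes 1/18.
Kehinde predeceased; the 1/18 allotted to Kehinde's branch passes to Kehinde's issue by representation.
The 1/18 is divided into 3 equal shares of 1/54 among Jide, Abiodun, Bankole.
Jide is living and takes 1/54.
Abiodun is living and takes 1/54.
Bankole is living and takes 1/54.
Ifeoma is living and takes 1/18.
Chukwudi predeceased; the 1/6 allotted to Chukwudi's branch passes to Chukwudi's issue by representation.
The 1/6 is divided into 3 equal shares of 1/18 among Zainab, Gbenga, Obafemi.
Zainab is living and takes 1/18.
Gbenga is living and takes 1/18.
Obafemi is living and takes 1/18.
Folake predeceased; the 1/6 allotted to Folake's branch passes to Folake's issue by representation.
The 1/6 is divided into 3 equal shares of 1/18 among Temitope, Ebele, Adaeze.
Temitope is living and takes 1/18.
Ebele is living and takes 1/18.
Adaeze predeceased; the 1/18 allotted to Adaeze's branch passes to Adaeze's issue by representation.
The 1/18 is divided into 3 equal shares of 1/54 among Ngozi, Lanre, Segun.
Ngozi is living and takes 1/54.
Lanre is living and takes 1/54.
Segun is living and takes 1/54.

Abiodun 1/54; Bankole 1/54; Chidinma 1/18; Ebele 1/18; Gbenga 1/18; Ifeoma 1/18; Jide 1/54; Lanre 1/54; Morounke 1/6; Ngozi 1/54; Obafemi 1/18; Segun 1/54; Temitope 1/18; Yetunde 1/3; Zainab 1/18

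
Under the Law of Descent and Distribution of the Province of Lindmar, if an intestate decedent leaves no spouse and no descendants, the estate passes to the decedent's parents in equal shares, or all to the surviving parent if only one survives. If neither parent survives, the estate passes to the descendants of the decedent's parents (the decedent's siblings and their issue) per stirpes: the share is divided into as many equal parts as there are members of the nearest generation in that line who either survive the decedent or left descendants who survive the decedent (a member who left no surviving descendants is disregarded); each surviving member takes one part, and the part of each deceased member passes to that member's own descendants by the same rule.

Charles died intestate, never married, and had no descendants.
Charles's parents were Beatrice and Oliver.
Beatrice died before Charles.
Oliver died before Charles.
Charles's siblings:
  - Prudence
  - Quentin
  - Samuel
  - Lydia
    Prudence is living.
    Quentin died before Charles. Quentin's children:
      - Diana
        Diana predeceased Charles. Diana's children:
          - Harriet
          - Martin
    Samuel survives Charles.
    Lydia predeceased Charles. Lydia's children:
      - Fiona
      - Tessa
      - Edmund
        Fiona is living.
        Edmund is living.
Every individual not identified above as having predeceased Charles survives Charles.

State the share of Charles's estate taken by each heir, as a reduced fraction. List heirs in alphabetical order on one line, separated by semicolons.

Edmund 1/12; Fiona 1/12; Harriet 1/8; Martin 1/8; Prudence 1/4; Samuel 1/4; Tessa 1/12

Neither parent survives and there are no descendants, so the estate passes to Charles's siblings and their issue per stirpes.
The estate is divided into 4 equal shares of 1/4 among Prudence, Quentin, Samuel, Lydia.
Prudence is living and takes 1/4.
Quentin predeceased; the 1/4 allotted to Quentin's branch passes to Quentin's issue by representation.
Diana's line is the sole branch at this level, so the full 1/4 passes to Diana's issue by representation.
The 1/4 is divided into 2 equal shares of 1/8 among Harriet, Martin.
Harriet is living and takes 1/8.
Martin is living and takes 1/8.
Samuel is living and takes 1/4.
Lydia predeceased; the 1/4 allotted to Lydia's branch passes to Lydia's issue by representation.
The 1/4 is divided into 3 equal shares of 1/12 among Fiona, Tessa, Edmund.
Fiona is living and takes 1/12.
Tessa is living and takes 1/12.
Edmund is living and takes 1/12.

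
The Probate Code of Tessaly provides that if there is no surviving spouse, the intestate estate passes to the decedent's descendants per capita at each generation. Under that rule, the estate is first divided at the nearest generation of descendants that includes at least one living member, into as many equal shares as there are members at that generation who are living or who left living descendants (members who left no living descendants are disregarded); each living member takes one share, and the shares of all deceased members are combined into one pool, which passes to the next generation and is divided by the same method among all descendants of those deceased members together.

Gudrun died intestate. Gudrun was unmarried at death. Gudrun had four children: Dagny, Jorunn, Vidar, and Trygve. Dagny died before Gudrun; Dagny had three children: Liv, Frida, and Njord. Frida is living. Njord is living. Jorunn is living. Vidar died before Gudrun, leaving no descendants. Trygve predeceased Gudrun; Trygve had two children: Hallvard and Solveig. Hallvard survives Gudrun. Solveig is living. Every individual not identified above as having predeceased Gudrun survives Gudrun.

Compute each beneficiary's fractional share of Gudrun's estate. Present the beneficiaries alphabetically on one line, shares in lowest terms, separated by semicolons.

Frida 2/15; Hallvard 2/15; Jorunn 1/3; Liv 2/15; Njord 2/15; Solveig 2/15

There is no surviving spouse, so the entire estate passes to Gudrun's descendants per capita at each generation.
At generation 1 (Dagny, Jorunn, Trygve) there are 3 shares of (1)/3 = 1/3 each.
Living: Jorunn — each takes 1/3.
Deceased: Dagny and Trygve. Their combined 2/3 is pooled and carried to generation 2.
At generation 2 (Liv, Frida, Njord, Hallvard, Solveig) there are 5 shares of (2/3)/5 = 2/15 each.
Living: Liv, Frida, Njord, Hallvard, and Solveig — each takes 2/15.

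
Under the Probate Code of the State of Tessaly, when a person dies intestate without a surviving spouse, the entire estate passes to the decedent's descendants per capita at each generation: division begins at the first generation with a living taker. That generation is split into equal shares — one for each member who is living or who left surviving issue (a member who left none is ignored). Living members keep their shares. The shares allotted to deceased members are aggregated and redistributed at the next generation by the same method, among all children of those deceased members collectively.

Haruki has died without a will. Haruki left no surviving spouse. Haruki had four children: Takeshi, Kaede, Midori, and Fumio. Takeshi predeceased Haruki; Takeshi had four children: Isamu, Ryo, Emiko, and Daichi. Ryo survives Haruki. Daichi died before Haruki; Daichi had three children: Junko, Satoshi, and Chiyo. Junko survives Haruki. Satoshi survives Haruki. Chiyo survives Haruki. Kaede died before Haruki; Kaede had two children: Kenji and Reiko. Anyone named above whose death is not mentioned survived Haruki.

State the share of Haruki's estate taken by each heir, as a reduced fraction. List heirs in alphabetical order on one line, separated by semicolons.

There is no surviving spouse, so the entire estate passes to Haruki's descendants per capita at each generation.
At generation 1 (Takeshi, Kaede, Midori, Fumio) there are 4 shares of (1)/4 = 1/4 each.
Living: Midori and Fumio — each takes 1/4.
Deceased: Takeshi and Kaede. Their combined 1/2 is pooled and carried to generation 2.
At generation 2 (Isamu, Ryo, Emiko, Daichi, Kenji, Reiko) there are 6 shares of (1/2)/6 = 1/12 each.
Living: Isamu, Ryo, Emiko, Kenji, and Reiko — each takes 1/12.
Deceased: Daichi. That 1/12 share is carried to generation 3.
At generation 3 (Junko, Satoshi, Chiyo) there are 3 shares of (1/12)/3 = 1/36 each.
Living: Junko, Satoshi, and Chiyo — each takes 1/36.

Chiyo 1/36; Emiko 1/12; Fumio 1/4; Isamu 1/12; Junko 1/36; Kenji 1/12; Midori 1/4; Reiko 1/12; Ryo 1/12; Satoshi 1/36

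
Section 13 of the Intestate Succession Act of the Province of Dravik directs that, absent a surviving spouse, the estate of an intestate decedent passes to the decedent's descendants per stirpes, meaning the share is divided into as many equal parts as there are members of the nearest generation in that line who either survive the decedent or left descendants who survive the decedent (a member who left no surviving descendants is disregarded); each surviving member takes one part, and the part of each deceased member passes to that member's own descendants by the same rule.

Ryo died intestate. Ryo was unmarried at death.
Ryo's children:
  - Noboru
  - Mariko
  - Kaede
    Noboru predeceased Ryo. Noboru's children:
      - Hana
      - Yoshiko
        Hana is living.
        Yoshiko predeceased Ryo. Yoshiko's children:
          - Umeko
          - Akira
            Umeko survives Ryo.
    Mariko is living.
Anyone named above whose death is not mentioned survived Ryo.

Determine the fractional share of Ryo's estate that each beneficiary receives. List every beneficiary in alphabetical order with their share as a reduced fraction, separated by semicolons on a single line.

There is no surviving spouse, so the entire estate passes to Ryo's descendants per stirpes.
The estate is divided into 3 equal shares of 1/3 among Noboru, Mariko, Kaede.
Noboru predeceased; the 1/3 allotted to Noboru's branch passes to Noboru's issue by representation.
The 1/3 is divided into 2 equal shares of 1/6 among Hana, Yoshiko.
Hana is living and takes 1/6.
Yoshiko predeceased; the 1/6 allotted to Yoshiko's branch passes to Yoshiko's issue by representation.
The 1/6 is divided into 2 equal shares of 1/12 among Umeko, Akira.
Umeko is living and takes 1/12.
Akira is living and takes 1/12.
Mariko is living and takes 1/3.
Kaede is living and takes 1/3.

Akira 1/12; Hana 1/6; Kaede 1/3; Mariko 1/3; Umeko 1/12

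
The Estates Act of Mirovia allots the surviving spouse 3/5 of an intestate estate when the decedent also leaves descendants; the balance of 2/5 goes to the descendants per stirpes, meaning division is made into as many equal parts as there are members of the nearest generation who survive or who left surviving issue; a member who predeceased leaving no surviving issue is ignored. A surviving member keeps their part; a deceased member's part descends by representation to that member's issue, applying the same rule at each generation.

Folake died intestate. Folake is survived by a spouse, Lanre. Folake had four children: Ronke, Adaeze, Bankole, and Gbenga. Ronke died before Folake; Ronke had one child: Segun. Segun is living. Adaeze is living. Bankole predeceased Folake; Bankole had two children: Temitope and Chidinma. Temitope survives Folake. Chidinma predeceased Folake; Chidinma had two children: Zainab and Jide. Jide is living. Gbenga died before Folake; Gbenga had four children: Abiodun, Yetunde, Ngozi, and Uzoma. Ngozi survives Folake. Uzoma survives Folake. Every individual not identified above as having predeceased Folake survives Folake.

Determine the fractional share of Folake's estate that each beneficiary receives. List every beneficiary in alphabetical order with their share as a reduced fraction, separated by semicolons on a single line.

Abiodun 1/40; Adaeze 1/10; Jide 1/40; Lanre 3/5; Ngozi 1/40; Segun 1/10; Temitope 1/20; Uzoma 1/40; Yetunde 1/40; Zainab 1/40

Lanre, as surviving spouse, takes 3/5.
The remaining 2/5 passes to Folake's descendants per stirpes.
The 2/5 is divided into 4 equal shares of 1/10 among Ronke, Adaeze, Bankole, Gbenga.
Ronke predeceased; the 1/10 allotted to Ronke's branch passes to Ronke's issue by representation.
Segun is the sole taker at this level and receives the full 1/10.
Adaeze is living and takes 1/10.
Bankole predeceased; the 1/10 allotted to Bankole's branch passes to Bankole's issue by representation.
The 1/10 is divided into 2 equal shares of 1/20 among Temitope, Chidinma.
Temitope is living and takes 1/20.
Chidinma predeceased; the 1/20 allotted to Chidinma's branch passes to Chidinma's issue by representation.
The 1/20 is divided into 2 equal shares of 1/40 among Zainab, Jide.
Zainab is living and takes 1/40.
Jide is living and takes 1/40.
Gbenga predeceased; the 1/10 allotted to Gbenga's branch passes to Gbenga's issue by representation.
The 1/10 is divided into 4 equal shares of 1/40 among Abiodun, Yetunde, Ngozi, Uzoma.
Abiodun is living and takes 1/40.
Yetunde is living and takes 1/40.
Ngozi is living and takes 1/40.
Uzoma is living and takes 1/40.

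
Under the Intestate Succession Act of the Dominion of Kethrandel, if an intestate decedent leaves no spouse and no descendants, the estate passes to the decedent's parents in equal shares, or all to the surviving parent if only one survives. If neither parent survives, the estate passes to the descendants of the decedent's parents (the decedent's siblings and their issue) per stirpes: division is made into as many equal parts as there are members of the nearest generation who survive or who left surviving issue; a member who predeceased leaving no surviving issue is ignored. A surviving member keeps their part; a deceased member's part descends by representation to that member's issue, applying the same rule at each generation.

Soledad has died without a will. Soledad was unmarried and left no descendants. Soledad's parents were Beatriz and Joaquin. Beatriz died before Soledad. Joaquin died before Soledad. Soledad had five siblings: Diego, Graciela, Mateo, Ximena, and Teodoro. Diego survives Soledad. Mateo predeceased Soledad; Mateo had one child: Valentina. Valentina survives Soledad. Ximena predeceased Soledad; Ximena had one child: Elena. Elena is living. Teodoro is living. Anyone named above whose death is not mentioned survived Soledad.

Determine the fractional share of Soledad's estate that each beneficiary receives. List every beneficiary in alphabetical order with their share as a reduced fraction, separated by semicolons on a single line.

Neither parent survives and there are no descendants, so the estate passes to Soledad's siblings and their issue per stirpes.
The estate is divided into 5 equal shares of 1/5 among Diego, Graciela, Mateo, Ximena, Teodoro.
Diego is living and takes 1/5.
Graciela is living and takes 1/5.
Mateo predeceased; the 1/5 allotted to Mateo's branch passes to Mateo's issue by representation.
Valentina is the sole taker at this level and receives the full 1/5.
Ximena predeceased; the 1/5 allotted to Ximena's branch passes to Ximena's issue by representation.
Elena is the sole taker at this level and receives the full 1/5.
Teodoro is living and takes 1/5.

Diego 1/5; Elena 1/5; Graciela 1/5; Teodoro 1/5; Valentina 1/5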